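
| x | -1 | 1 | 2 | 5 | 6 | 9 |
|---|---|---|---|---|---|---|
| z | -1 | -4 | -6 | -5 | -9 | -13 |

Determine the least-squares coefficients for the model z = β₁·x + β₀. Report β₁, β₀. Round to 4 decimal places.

β₁ = -1.0644, β₀ = -2.4307

With design matrix A, AᵀA = [[148, 22]; [22, 6]] and Aᵀz = [-211, -38]ᵀ.
Eliminating β₀: 6·(row 1) − 22·(row 2) gives 404·β₁ = 6·(-211) − 22·(-38) = -430, so β₁ = -215/202.
Then β₀ = ((-38) − 22·(-215/202))/6 = -491/202.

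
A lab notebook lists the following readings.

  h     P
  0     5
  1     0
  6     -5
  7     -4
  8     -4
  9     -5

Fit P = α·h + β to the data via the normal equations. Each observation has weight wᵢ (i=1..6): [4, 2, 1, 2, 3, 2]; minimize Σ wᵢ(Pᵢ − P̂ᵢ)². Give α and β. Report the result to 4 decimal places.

Setting ∂/∂α … = 0 gives: 490·α + 64·β = -272;  64·α + 14·β = -15.
(Σwᵢ·h·h = 490, Σwᵢ·h = 64, Σwᵢ·1 = 14, Σwᵢ·h·P = -272, Σwᵢ·P = -15.)
Eliminating β: 14·(row 1) − 64·(row 2) gives 2764·α = 14·(-272) − 64·(-15) = -2848, so α = -712/691.
Then β = ((-15) − 64·(-712/691))/14 = 5029/1382.

α = -1.0304, β = 3.6389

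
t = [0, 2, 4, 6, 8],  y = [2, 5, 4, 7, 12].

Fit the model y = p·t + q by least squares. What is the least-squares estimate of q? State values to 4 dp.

q = 1.6000

The normal equations are: 120·p + 20·q = 164;  20·p + 5·q = 30.
(Σt·t = 120, Σt = 20, Σ1 = 5, Σt·y = 164, Σy = 30.)
Determinant 120·5 − 20² = 200.
p = (164·5 − 20·30)/200 = 11/10; q = (120·30 − 20·164)/200 = 8/5.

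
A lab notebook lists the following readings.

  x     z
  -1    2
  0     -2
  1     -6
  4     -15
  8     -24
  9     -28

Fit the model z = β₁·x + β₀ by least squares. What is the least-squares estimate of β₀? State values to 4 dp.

Normal-equation sums: Σx·x = 163, Σx = 21, Σ1 = 6.
And Σx·z = -512, Σz = -73.
So MᵀM·[β₁, β₀]ᵀ = Mᵀz: [[163, 21]; [21, 6]]·[β₁, β₀]ᵀ = [-512, -73]ᵀ.
Eliminating β₀: 6·(row 1) − 21·(row 2) gives 537·β₁ = 6·(-512) − 21·(-73) = -1539, so β₁ = -513/179.
Then β₀ = ((-73) − 21·(-513/179))/6 = -1147/537.

β₀ = -2.1359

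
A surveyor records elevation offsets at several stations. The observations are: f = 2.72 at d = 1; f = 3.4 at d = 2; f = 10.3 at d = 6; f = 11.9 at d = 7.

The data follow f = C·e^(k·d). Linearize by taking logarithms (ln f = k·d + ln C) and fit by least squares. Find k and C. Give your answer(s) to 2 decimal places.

With ln fᵢ as the transformed response and dᵢ as the regressor:
Over the data: Σd = 16.0000, Σ(d)² = 90.0000, Σln f = 7.0331, Σd·ln f = 34.7768.
Normal system: [[90.0000, 16.0000]; [16.0000, 4]]·[k, ln C]ᵀ = [34.7768, 7.0331]ᵀ.
Slope k = (n·Σd·ln f − Σd·Σln f)/(n·Σ(d)² − (Σd)²) = (4·34.7768 − 16.0000·7.0331)/104.0000 = 0.25556; ln C = (Σln f − k·Σd)/n = 0.73605, so C = exp(0.73605) = 2.08767.

k = 0.26, C = 2.09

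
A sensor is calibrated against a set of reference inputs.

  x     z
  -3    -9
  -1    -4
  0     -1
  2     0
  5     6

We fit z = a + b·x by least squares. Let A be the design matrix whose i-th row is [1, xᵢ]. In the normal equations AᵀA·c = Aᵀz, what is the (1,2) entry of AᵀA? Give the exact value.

3

Row 1 ↔ basis 1, column 2 ↔ basis x, so (AᵀA)_{1,2} = Σᵢ x = (1)·(-3) + (1)·(-1) + (1)·(0) + (1)·(2) + (1)·(5) = 3.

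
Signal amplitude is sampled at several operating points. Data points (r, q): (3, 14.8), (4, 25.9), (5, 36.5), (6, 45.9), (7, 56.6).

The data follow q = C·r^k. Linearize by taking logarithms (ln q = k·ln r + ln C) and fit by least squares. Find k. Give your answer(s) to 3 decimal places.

k = 1.568

Taking logs, ln q = k·ln r + ln C, so regress ln q on ln r.
Σln r = 7.8320, Σ(ln r)² = 12.7160, Σln q = 17.4087, Σln r·ln q = 27.9712.
Equations: 12.7160·k + 7.8320·ln C = 27.9712;  7.8320·k + 5·ln C = 17.4087.
Slope k = (n·Σln r·ln q − Σln r·Σln q)/(n·Σ(ln r)² − (Σln r)²) = (5·27.9712 − 7.8320·17.4087)/2.2397 = 1.56762; ln C = (Σln q − k·Σln r)/n = 1.02620.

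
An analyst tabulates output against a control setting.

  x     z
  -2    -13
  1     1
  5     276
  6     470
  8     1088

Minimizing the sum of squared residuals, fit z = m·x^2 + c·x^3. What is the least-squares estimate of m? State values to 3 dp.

m = 1.092

The normal equations are: 6034·m + 43638·c = 93401;  43638·m + 324490·c = 693181.
(Σx^2·x^2 = 6034, Σx^2·x^3 = 43638, Σx^3·x^3 = 324490, Σx^2·z = 93401, Σx^3·z = 693181.)
Eliminating c: 324490·(row 1) − 43638·(row 2) gives 53697616·m = 324490·93401 − 43638·693181 = 58658012, so m = 2094929/1917772.
Then c = (693181 − 43638·(2094929/1917772))/324490 = 3815047/1917772.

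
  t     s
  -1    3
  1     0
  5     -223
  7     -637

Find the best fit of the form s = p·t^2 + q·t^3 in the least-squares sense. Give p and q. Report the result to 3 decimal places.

p = 1.286, q = -2.041

Forming MᵀM = [[3028, 19932]; [19932, 133276]] and Mᵀs = [-36785, -246369]ᵀ gives MᵀM·[p, q]ᵀ = Mᵀs.
Eliminating q: 133276·(row 1) − 19932·(row 2) gives 6275104·p = 133276·(-36785) − 19932·(-246369) = 8069248, so p = 22924/17827.
Then q = ((-246369) − 19932·(22924/17827))/133276 = -1600839/784388.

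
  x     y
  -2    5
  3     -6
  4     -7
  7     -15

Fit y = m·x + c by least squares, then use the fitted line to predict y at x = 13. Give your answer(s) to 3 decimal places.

ŷ = -27.655

Compute the Gram sums: Σx·x = 78, Σx = 12, Σ1 = 4.
Moment sums: Σx·y = -161, Σy = -23.
Normal equations: [[78, 12]; [12, 4]]·[m, c]ᵀ = [-161, -23]ᵀ.
Determinant 78·4 − 12² = 168.
m = ((-161)·4 − 12·(-23))/168 = -46/21; c = (78·(-23) − 12·(-161))/168 = 23/28.
At x = 13: ŷ = (-46/21)·(13) + (23/28)·(1) = -2323/84.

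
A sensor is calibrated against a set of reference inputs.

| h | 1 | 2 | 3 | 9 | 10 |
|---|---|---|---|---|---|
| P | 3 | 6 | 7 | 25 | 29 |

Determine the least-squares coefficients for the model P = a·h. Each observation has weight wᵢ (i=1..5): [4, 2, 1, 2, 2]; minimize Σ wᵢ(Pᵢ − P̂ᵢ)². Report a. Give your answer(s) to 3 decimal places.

a = 2.838

Entries of MᵀWM: Σwᵢ·h·h = 383.
And Σwᵢ·h·P = 1087.
Hence a = 1087 / 383 ≈ 2.83812.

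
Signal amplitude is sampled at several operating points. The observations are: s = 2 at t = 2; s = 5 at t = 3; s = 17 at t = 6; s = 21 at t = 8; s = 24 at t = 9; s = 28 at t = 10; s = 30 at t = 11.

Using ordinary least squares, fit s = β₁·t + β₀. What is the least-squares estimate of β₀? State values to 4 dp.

β₀ = -3.8294

The normal system AᵀA·[β₁, β₀]ᵀ = Aᵀs is [[415, 49]; [49, 7]]·[β₁, β₀]ᵀ = [1115, 127]ᵀ.
Eliminating β₀: 7·(row 1) − 49·(row 2) gives 504·β₁ = 7·1115 − 49·127 = 1582, so β₁ = 113/36.
Then β₀ = (127 − 49·(113/36))/7 = -965/252.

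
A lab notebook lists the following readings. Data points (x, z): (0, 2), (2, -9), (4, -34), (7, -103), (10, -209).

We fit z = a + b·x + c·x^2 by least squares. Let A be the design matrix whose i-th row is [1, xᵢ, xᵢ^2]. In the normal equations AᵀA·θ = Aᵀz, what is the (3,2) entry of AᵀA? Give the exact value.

Row 3 ↔ basis x^2, column 2 ↔ basis x, so (AᵀA)_{3,2} = Σᵢ (x^2)·(x) = (0)·(0) + (4)·(2) + (16)·(4) + (49)·(7) + (100)·(10) = 1415.

1415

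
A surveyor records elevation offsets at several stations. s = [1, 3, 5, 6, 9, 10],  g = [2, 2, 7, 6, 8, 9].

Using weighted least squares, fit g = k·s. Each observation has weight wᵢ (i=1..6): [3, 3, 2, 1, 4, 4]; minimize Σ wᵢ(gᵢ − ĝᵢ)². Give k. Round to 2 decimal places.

k = 0.93

Normal-equation sums: Σwᵢ·s·s = 840.
For XᵀWg: Σwᵢ·s·g = 778.
Hence k = 778 / 840 ≈ 0.92619.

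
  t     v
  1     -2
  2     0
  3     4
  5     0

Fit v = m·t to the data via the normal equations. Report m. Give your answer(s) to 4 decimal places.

Compute the Gram sums: Σt·t = 39.
Right-hand side: Σt·v = 10.
Normal equations: [[39]]·[m]ᵀ = [10]ᵀ.
Hence m = 10 / 39 ≈ 0.25641.

m = 0.2564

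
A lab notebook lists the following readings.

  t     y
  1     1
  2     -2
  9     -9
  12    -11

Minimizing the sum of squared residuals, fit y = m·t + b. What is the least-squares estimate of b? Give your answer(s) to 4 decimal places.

b = 1.0291

Compute the Gram sums: Σt·t = 230, Σt = 24, Σ1 = 4.
And Σt·y = -216, Σy = -21.
Normal equations: [[230, 24]; [24, 4]]·[m, b]ᵀ = [-216, -21]ᵀ.
det = 230·4 − 24² = 344.
m = ((-216)·4 − 24·(-21))/344 = -45/43; b = (230·(-21) − 24·(-216))/344 = 177/172.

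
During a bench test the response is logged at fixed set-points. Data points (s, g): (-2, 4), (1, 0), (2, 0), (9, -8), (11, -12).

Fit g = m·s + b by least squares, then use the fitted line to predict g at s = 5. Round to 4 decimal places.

With design matrix M, MᵀM = [[211, 21]; [21, 5]] and Mᵀg = [-212, -16]ᵀ.
Eliminating b: 5·(row 1) − 21·(row 2) gives 614·m = 5·(-212) − 21·(-16) = -724, so m = -362/307.
Then b = ((-16) − 21·(-362/307))/5 = 538/307.
At s = 5: ĝ = (-362/307)·(5) + (538/307)·(1) = -1272/307.

ĝ = -4.1433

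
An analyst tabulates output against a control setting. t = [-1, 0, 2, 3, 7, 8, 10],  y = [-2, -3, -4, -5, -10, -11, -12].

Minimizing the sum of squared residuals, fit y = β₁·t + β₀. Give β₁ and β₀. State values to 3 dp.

Normal-equation sums: Σt·t = 227, Σt = 29, Σ1 = 7.
And Σt·y = -299, Σy = -47.
XᵀX·[β₁, β₀]ᵀ = Xᵀy becomes [[227, 29]; [29, 7]]·[β₁, β₀]ᵀ = [-299, -47]ᵀ.
det = 227·7 − 29² = 748.
β₁ = ((-299)·7 − 29·(-47))/748 = -365/374; β₀ = (227·(-47) − 29·(-299))/748 = -999/374.

β₁ = -0.976, β₀ = -2.671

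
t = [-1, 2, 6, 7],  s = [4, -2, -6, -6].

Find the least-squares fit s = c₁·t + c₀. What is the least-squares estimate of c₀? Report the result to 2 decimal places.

c₀ = 1.85

The normal equations are: 90·c₁ + 14·c₀ = -86;  14·c₁ + 4·c₀ = -10.
(Σt·t = 90, Σt = 14, Σ1 = 4, Σt·s = -86, Σs = -10.)
Determinant 90·4 − 14² = 164.
c₁ = ((-86)·4 − 14·(-10))/164 = -51/41; c₀ = (90·(-10) − 14·(-86))/164 = 76/41.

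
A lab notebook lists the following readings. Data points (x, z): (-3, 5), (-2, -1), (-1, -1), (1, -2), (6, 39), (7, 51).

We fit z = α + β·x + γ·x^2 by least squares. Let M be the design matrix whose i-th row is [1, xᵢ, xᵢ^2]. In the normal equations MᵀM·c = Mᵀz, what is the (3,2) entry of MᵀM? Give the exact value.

Row 3 ↔ basis x^2, column 2 ↔ basis x, so (MᵀM)_{3,2} = Σᵢ (x^2)·(x) = (9)·(-3) + (4)·(-2) + (1)·(-1) + (1)·(1) + (36)·(6) + (49)·(7) = 524.

524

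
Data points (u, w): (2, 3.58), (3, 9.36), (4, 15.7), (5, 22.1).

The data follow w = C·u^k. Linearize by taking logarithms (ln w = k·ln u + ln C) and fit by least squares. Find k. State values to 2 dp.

k = 1.99

Taking logs, ln w = k·ln u + ln C, so regress ln w on ln u.
Over the data: Σln u = 4.7875, Σ(ln u)² = 6.1995, Σln w = 9.3610, Σln u·ln w = 12.1405.
Normal system: [[6.1995, 4.7875]; [4.7875, 4]]·[k, ln C]ᵀ = [12.1405, 9.3610]ᵀ.
Solving (det = 1.8779): k = 1.99483, ln C = -0.04729.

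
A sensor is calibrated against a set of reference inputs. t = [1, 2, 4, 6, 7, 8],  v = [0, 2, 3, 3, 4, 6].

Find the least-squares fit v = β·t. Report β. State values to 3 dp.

β = 0.647

Compute the Gram sums: Σt·t = 170.
Moment sums: Σt·v = 110.
So MᵀM·[β]ᵀ = Mᵀv: [[170]]·[β]ᵀ = [110]ᵀ.
Hence β = 110 / 170 ≈ 0.647059.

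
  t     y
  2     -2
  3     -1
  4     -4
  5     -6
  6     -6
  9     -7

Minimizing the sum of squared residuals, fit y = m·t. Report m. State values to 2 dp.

Forming MᵀM = [[171]] and Mᵀy = [-152]ᵀ gives MᵀM·[m]ᵀ = Mᵀy.
Hence m = -152 / 171 ≈ -0.888889.

m = -0.89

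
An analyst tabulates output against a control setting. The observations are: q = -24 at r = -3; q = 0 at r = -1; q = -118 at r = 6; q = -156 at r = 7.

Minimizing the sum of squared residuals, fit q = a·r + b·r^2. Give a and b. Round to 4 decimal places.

a = -1.3079, b = -3.0202

Compute the Gram sums: Σr·r = 95, Σr·r^2 = 531, Σr^2·r^2 = 3779.
And Σr·q = -1728, Σr^2·q = -12108.
det = 95·3779 − 531² = 77044.
a = ((-1728)·3779 − 531·(-12108))/77044 = -25191/19261; b = (95·(-12108) − 531·(-1728))/77044 = -58173/19261.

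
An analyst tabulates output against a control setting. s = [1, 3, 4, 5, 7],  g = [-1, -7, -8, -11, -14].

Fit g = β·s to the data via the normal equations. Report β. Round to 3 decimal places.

β = -2.070

With design matrix M, MᵀM = [[100]] and Mᵀg = [-207]ᵀ.
β = (-207)/100 = -2.07.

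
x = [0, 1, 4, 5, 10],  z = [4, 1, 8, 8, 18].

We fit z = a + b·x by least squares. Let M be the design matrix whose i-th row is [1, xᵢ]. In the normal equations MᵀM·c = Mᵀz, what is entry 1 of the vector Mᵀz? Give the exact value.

39

Entry 1 ↔ basis 1, so (Mᵀz)_{1} = Σᵢ zᵢ = (1)·(4) + (1)·(1) + (1)·(8) + (1)·(8) + (1)·(18) = 39.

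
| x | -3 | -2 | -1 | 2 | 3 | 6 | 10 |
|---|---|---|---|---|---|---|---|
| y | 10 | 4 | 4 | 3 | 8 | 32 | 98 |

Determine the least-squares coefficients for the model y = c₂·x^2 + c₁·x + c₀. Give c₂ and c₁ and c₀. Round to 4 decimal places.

c₂ = 1.0281, c₁ = -0.5407, c₀ = -0.0671

Sums needed: Σx^2·x^2 = 11491, Σx^2·x = 1215, Σx^2 = 163, Σx·x = 163, Σx = 15, Σ1 = 7.
For Mᵀy: Σx^2·y = 11146, Σx·y = 1160, Σy = 159.
MᵀM·[c₂, c₁, c₀]ᵀ = Mᵀy becomes [[11491, 1215, 163]; [1215, 163, 15]; [163, 15, 7]]·[c₂, c₁, c₀]ᵀ = [11146, 1160, 159]ᵀ.
Solving the 3×3 system (Gaussian elimination) gives c₂ = 57920/56337, c₁ = -40615/75116, c₀ = -15119/225348.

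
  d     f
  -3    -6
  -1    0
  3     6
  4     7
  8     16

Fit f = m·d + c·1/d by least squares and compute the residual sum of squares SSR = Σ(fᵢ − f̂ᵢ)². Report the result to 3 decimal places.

Compute the Gram sums: Σd·d = 99, Σd·1/d = 5, Σ1/d·1/d = 749/576.
And Σd·f = 192, Σ1/d·f = 31/4.
Normal equations: [[99, 5]; [5, 749/576]]·[m, c]ᵀ = [192, 31/4]ᵀ.
Eliminating c: (749/576)·(row 1) − 5·(row 2) gives (6639/64)·m = (749/576)·192 − 5·(31/4) = 2531/12, so m = 40496/19917.
Then c = ((31/4) − 5·(40496/19917))/(749/576) = -4112/2213.
Residuals: -1150/2213, 3488/19917, 1150/2213, -13313/19917, -670/19917; SSR = 6763/6639.

SSR = 1.019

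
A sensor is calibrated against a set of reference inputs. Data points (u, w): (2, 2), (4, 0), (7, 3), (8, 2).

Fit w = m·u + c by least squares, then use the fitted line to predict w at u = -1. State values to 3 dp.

ŵ = 0.582

Entries of AᵀA: Σu·u = 133, Σu = 21, Σ1 = 4.
Moment sums: Σu·w = 41, Σw = 7.
So AᵀA·[m, c]ᵀ = Aᵀw: [[133, 21]; [21, 4]]·[m, c]ᵀ = [41, 7]ᵀ.
Eliminating c: 4·(row 1) − 21·(row 2) gives 91·m = 4·41 − 21·7 = 17, so m = 17/91.
Then c = (7 − 21·(17/91))/4 = 10/13.
At u = -1: ŵ = (17/91)·(-1) + (10/13)·(1) = 53/91.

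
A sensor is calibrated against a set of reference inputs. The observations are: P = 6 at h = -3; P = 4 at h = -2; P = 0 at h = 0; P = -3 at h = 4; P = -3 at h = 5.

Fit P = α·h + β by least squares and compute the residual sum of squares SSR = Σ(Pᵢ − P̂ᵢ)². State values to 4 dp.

SSR = 4.6260

Sums needed: Σh·h = 54, Σh = 4, Σ1 = 5.
For AᵀP: Σh·P = -53, ΣP = 4.
AᵀA·[α, β]ᵀ = AᵀP becomes [[54, 4]; [4, 5]]·[α, β]ᵀ = [-53, 4]ᵀ.
Eliminating β: 5·(row 1) − 4·(row 2) gives 254·α = 5·(-53) − 4·4 = -281, so α = -281/254.
Then β = (4 − 4·(-281/254))/5 = 214/127.
Residuals: 253/254, 13/127, -214/127, -33/127, 215/254; SSR = 1175/254.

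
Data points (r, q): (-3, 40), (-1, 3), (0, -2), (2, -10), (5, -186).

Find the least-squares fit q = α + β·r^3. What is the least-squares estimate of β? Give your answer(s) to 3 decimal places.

Normal-equation sums: Σ1 = 5, Σr^3 = 105, Σr^3·r^3 = 16419.
Moment sums: Σq = -155, Σr^3·q = -24413.
So AᵀA·[α, β]ᵀ = Aᵀq: [[5, 105]; [105, 16419]]·[α, β]ᵀ = [-155, -24413]ᵀ.
Determinant 5·16419 − 105² = 71070.
α = ((-155)·16419 − 105·(-24413))/71070 = 614/2369; β = (5·(-24413) − 105·(-155))/71070 = -10579/7107.

β = -1.489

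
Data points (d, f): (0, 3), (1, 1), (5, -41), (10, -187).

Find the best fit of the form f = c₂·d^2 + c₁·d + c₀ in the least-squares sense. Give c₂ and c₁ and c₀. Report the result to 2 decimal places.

Compute the Gram sums: Σd^2·d^2 = 10626, Σd^2·d = 1126, Σd^2 = 126, Σd·d = 126, Σd = 16, Σ1 = 4.
For Mᵀf: Σd^2·f = -19724, Σd·f = -2074, Σf = -224.
Normal equations: [[10626, 1126, 126]; [1126, 126, 16]; [126, 16, 4]]·[c₂, c₁, c₀]ᵀ = [-19724, -2074, -224]ᵀ.
Row-reducing yields c₂ = -1054/517, c₁ = 751/517, c₀ = 1245/517.

c₂ = -2.04, c₁ = 1.45, c₀ = 2.41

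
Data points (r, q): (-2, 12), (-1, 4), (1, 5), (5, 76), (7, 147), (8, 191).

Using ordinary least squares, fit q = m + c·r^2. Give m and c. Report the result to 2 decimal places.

m = 1.20, c = 2.97

Sums needed: Σ1 = 6, Σr^2 = 144, Σr^2·r^2 = 7140.
And Σq = 435, Σr^2·q = 21384.
MᵀM·[m, c]ᵀ = Mᵀq becomes [[6, 144]; [144, 7140]]·[m, c]ᵀ = [435, 21384]ᵀ.
Eliminating c: 7140·(row 1) − 144·(row 2) gives 22104·m = 7140·435 − 144·21384 = 26604, so m = 739/614.
Then c = (21384 − 144·(739/614))/7140 = 912/307.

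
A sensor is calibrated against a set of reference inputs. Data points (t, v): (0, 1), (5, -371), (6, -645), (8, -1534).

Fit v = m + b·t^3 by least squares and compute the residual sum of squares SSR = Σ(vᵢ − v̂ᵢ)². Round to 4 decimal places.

With design matrix A, AᵀA = [[4, 853]; [853, 324425]] and Aᵀv = [-2549, -971103]ᵀ.
Eliminating b: 324425·(row 1) − 853·(row 2) gives 570091·m = 324425·(-2549) − 853·(-971103) = 1391534, so m = 1391534/570091.
Then b = ((-971103) − 853·(1391534/570091))/324425 = -1710115/570091.
Residuals: -821443/570091, 869080/570091, 284611/570091, -332248/570091; SSR = 2844214/570091.

SSR = 4.9891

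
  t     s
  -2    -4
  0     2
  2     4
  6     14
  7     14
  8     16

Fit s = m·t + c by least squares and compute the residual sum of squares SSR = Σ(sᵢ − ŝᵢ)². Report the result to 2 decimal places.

SSR = 5.29

Normal-equation sums: Σt·t = 157, Σt = 21, Σ1 = 6.
Moment sums: Σt·s = 326, Σs = 46.
XᵀX·[m, c]ᵀ = Xᵀs becomes [[157, 21]; [21, 6]]·[m, c]ᵀ = [326, 46]ᵀ.
Determinant 157·6 − 21² = 501.
m = (326·6 − 21·46)/501 = 330/167; c = (157·46 − 21·326)/501 = 376/501.
Residuals: -400/501, 626/501, -352/501, 698/501, -292/501, -280/501; SSR = 2648/501.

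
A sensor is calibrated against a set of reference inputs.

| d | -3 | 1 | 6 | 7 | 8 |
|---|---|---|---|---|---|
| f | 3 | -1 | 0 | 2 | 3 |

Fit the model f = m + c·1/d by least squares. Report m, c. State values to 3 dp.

Forming XᵀX = [[5, 185/168]; [185/168, 33161/28224]] and Xᵀf = [7, -75/56]ᵀ gives XᵀX·[m, c]ᵀ = Xᵀf.
Δ = 5·(33161/28224) − (185/168)² = 3655/784.
m = (7·(33161/28224) − (185/168)·(-75/56))/(3655/784) = 68438/32895; c = (5·(-75/56) − (185/168)·7)/(3655/784) = -6776/2193.

m = 2.080, c = -3.090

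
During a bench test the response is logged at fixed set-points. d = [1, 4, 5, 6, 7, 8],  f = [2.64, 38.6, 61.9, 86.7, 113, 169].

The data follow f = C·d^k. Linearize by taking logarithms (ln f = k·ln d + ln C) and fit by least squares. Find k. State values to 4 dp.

Taking logs, ln f = k·ln d + ln C, so regress ln f on ln d.
Σln d = 8.8128, Σ(ln d)² = 15.8331, Σln f = 23.0693, Σln d·ln f = 39.5663.
Equations: 15.8331·k + 8.8128·ln C = 39.5663;  8.8128·k + 6·ln C = 23.0693.
Slope k = (n·Σln d·ln f − Σln d·Σln f)/(n·Σ(ln d)² − (Σln d)²) = (6·39.5663 − 8.8128·23.0693)/17.3327 = 1.96690; ln C = (Σln f − k·Σln d)/n = 0.95588.

k = 1.9669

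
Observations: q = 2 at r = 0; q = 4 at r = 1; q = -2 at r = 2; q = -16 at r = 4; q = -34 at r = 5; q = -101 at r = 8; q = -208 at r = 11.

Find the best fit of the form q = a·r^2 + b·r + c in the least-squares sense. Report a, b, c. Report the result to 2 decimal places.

a = -2.03, b = 3.25, c = 1.76

Normal-equation sums: Σr^2·r^2 = 19635, Σr^2·r = 2041, Σr^2 = 231, Σr·r = 231, Σr = 31, Σ1 = 7.
And Σr^2·q = -32742, Σr·q = -3330, Σq = -355.
Solving the 3×3 system (Gaussian elimination) gives a = -633611/312802, b = 145053/44686, c = 274495/156401.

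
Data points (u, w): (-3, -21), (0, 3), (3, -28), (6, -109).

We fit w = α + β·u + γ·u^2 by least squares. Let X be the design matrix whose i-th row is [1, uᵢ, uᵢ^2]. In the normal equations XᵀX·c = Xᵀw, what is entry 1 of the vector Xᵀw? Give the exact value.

-155

Entry 1 ↔ basis 1, so (Xᵀw)_{1} = Σᵢ wᵢ = (1)·(-21) + (1)·(3) + (1)·(-28) + (1)·(-109) = -155.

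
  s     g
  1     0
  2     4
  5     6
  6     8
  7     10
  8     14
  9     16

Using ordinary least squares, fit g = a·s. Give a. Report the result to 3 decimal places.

a = 1.585

The normal system MᵀM·[a]ᵀ = Mᵀg is [[260]]·[a]ᵀ = [412]ᵀ.
a = 412/260 = 1.58462.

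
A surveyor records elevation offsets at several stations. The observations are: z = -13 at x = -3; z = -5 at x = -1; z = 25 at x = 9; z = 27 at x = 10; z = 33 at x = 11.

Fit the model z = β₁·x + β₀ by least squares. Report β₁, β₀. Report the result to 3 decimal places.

Setting ∂/∂β₁ … = 0 gives: 312·β₁ + 26·β₀ = 902;  26·β₁ + 5·β₀ = 67.
Δ = 312·5 − 26² = 884.
β₁ = (902·5 − 26·67)/884 = 692/221; β₀ = (312·67 − 26·902)/884 = -49/17.

β₁ = 3.131, β₀ = -2.882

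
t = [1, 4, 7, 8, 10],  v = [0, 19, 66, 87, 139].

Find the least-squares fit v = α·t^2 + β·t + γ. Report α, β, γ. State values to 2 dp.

From the data, Σt^2·t^2 = 16754, Σt^2·t = 1920, Σt^2 = 230, Σt·t = 230, Σt = 30, Σ1 = 5.
For Xᵀv: Σt^2·v = 23006, Σt·v = 2624, Σv = 311.
Normal equations: [[16754, 1920, 230]; [1920, 230, 30]; [230, 30, 5]]·[α, β, γ]ᵀ = [23006, 2624, 311]ᵀ.
Inverting the 3×3 Gram matrix, [α, β, γ]ᵀ = [428/285, -503/475, -751/1425]ᵀ.

α = 1.50, β = -1.06, γ = -0.53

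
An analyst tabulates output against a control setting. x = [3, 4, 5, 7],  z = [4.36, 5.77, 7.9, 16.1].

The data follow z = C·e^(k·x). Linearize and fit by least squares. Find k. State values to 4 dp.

k = 0.3289

With ln zᵢ as the transformed response and xᵢ as the regressor:
Σx = 19.0000, Σ(x)² = 99.0000, Σln z = 8.0708, Σx·ln z = 41.2142.
Normal system: [[99.0000, 19.0000]; [19.0000, 4]]·[k, ln C]ᵀ = [41.2142, 8.0708]ᵀ.
Δ = 99.0000·4 − (19.0000)² = 35.0000; k = (41.2142·4 − 19.0000·8.0708)/35.0000 = 0.32888, ln C = (99.0000·8.0708 − 19.0000·41.2142)/35.0000 = 0.45551.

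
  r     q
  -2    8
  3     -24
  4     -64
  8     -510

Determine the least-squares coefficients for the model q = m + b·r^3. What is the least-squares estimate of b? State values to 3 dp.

From the data, Σ1 = 4, Σr^3 = 595, Σr^3·r^3 = 267033.
For Aᵀq: Σq = -590, Σr^3·q = -265928.
AᵀA·[m, b]ᵀ = Aᵀq becomes [[4, 595]; [595, 267033]]·[m, b]ᵀ = [-590, -265928]ᵀ.
det = 4·267033 − 595² = 714107.
m = ((-590)·267033 − 595·(-265928))/714107 = 677690/714107; b = (4·(-265928) − 595·(-590))/714107 = -712662/714107.

b = -0.998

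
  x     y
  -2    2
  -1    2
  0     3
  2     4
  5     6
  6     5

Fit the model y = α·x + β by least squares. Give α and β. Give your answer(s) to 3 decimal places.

The normal system AᵀA·[α, β]ᵀ = Aᵀy is [[70, 10]; [10, 6]]·[α, β]ᵀ = [62, 22]ᵀ.
Eliminating β: 6·(row 1) − 10·(row 2) gives 320·α = 6·62 − 10·22 = 152, so α = 19/40.
Then β = (22 − 10·(19/40))/6 = 23/8.

α = 0.475, β = 2.875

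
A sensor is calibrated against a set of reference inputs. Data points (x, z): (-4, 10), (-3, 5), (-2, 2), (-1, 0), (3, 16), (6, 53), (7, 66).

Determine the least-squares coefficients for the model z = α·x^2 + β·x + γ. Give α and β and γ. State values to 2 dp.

α = 1.06, β = 1.99, γ = 1.23

Sums needed: Σx^2·x^2 = 4132, Σx^2·x = 486, Σx^2 = 124, Σx·x = 124, Σx = 6, Σ1 = 7.
Right-hand side: Σx^2·z = 5499, Σx·z = 769, Σz = 152.
So MᵀM·[α, β, γ]ᵀ = Mᵀz: [[4132, 486, 124]; [486, 124, 6]; [124, 6, 7]]·[α, β, γ]ᵀ = [5499, 769, 152]ᵀ.
Row-reducing yields α = 10987/10362, β = 6861/3454, γ = 6367/5181.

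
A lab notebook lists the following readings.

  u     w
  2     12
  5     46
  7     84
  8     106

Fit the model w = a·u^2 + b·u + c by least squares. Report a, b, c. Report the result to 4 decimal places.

Forming XᵀX = [[7138, 988, 142]; [988, 142, 22]; [142, 22, 4]] and Xᵀw = [12098, 1690, 248]ᵀ gives XᵀX·[a, b, c]ᵀ = Xᵀw.
Inverting the 3×3 Gram matrix, [a, b, c]ᵀ = [47/33, 49/33, 36/11]ᵀ.

a = 1.4242, b = 1.4848, c = 3.2727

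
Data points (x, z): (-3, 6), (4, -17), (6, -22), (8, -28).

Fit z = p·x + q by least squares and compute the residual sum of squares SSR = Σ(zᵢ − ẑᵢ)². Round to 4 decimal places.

Entries of MᵀM: Σx·x = 125, Σx = 15, Σ1 = 4.
Right-hand side: Σx·z = -442, Σz = -61.
So MᵀM·[p, q]ᵀ = Mᵀz: [[125, 15]; [15, 4]]·[p, q]ᵀ = [-442, -61]ᵀ.
Δ = 125·4 − 15² = 275.
p = ((-442)·4 − 15·(-61))/275 = -853/275; q = (125·(-61) − 15·(-442))/275 = -199/55.
Residuals: 86/275, -268/275, 63/275, 119/275; SSR = 354/275.

SSR = 1.2873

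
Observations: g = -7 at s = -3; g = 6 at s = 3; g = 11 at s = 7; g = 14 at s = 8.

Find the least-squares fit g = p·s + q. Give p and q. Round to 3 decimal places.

Normal-equation sums: Σs·s = 131, Σs = 15, Σ1 = 4.
And Σs·g = 228, Σg = 24.
det = 131·4 − 15² = 299.
p = (228·4 − 15·24)/299 = 24/13; q = (131·24 − 15·228)/299 = -12/13.

p = 1.846, q = -0.923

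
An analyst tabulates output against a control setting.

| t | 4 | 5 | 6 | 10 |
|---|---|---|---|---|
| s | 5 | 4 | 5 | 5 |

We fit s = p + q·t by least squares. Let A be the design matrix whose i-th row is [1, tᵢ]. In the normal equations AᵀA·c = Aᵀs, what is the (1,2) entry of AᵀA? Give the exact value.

25

Row 1 ↔ basis 1, column 2 ↔ basis t, so (AᵀA)_{1,2} = Σᵢ t = (1)·(4) + (1)·(5) + (1)·(6) + (1)·(10) = 25.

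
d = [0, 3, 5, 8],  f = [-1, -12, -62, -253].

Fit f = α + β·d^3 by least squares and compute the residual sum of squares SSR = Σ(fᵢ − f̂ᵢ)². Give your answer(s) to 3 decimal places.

SSR = 2.851

Forming XᵀX = [[4, 664]; [664, 278498]] and Xᵀf = [-328, -137610]ᵀ gives XᵀX·[α, β]ᵀ = Xᵀf.
Eliminating β: 278498·(row 1) − 664·(row 2) gives 673096·α = 278498·(-328) − 664·(-137610) = 25696, so α = 3212/84137.
Then β = ((-137610) − 664·(3212/84137))/278498 = -41581/84137.
Residuals: -87349/84137, 109831/84137, -22081/84137, -401/84137; SSR = 239852/84137.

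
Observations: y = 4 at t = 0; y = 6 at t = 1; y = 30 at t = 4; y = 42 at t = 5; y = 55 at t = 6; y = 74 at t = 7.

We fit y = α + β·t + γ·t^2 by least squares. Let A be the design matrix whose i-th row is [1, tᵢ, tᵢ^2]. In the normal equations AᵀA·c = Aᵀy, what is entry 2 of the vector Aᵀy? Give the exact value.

Entry 2 ↔ basis t, so (Aᵀy)_{2} = Σᵢ (t)·yᵢ = (0)·(4) + (1)·(6) + (4)·(30) + (5)·(42) + (6)·(55) + (7)·(74) = 1184.

1184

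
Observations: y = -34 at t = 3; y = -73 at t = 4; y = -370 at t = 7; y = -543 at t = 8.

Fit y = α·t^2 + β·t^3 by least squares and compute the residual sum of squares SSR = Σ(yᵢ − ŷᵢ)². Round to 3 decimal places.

The normal equations are: 6834·α + 50842·β = -54356;  50842·α + 384618·β = -410516.
(Σt^2·t^2 = 6834, Σt^2·t^3 = 50842, Σt^3·t^3 = 384618, Σt^2·y = -54356, Σt^3·y = -410516.)
Δ = 6834·384618 − 50842² = 43570448.
α = ((-54356)·384618 − 50842·(-410516))/43570448 = -2177596/2723153; β = (6834·(-410516) − 50842·(-54356))/43570448 = -2618662/2723153.
Residuals: -2284964/2723153, 3645735/2723153, -2663340/2723153, 1449009/2723153; SSR = 10174034/2723153.

SSR = 3.736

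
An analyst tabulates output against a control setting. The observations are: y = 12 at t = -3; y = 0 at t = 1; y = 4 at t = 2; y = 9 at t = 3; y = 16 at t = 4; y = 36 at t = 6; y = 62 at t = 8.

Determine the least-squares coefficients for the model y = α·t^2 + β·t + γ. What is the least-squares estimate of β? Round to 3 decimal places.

Setting ∂/∂α … = 0 gives: 5827·α + 801·β + 139·γ = 5725;  801·α + 139·β + 21·γ = 775;  139·α + 21·β + 7·γ = 139.
Row-reducing yields α = 25625/24974, β = -11833/24974, γ = 11286/12487.

β = -0.474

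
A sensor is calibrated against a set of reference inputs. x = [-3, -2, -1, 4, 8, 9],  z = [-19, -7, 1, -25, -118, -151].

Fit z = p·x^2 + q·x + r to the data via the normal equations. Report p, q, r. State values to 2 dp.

Normal-equation sums: Σx^2·x^2 = 11011, Σx^2·x = 1269, Σx^2 = 175, Σx·x = 175, Σx = 15, Σ1 = 6.
Moment sums: Σx^2·z = -20381, Σx·z = -2333, Σz = -319.
Normal equations: [[11011, 1269, 175]; [1269, 175, 15]; [175, 15, 6]]·[p, q, r]ᵀ = [-20381, -2333, -319]ᵀ.
Solving the 3×3 system (Gaussian elimination) gives p = -738889/362392, q = 421333/362392, r = 615211/181196.

p = -2.04, q = 1.16, r = 3.40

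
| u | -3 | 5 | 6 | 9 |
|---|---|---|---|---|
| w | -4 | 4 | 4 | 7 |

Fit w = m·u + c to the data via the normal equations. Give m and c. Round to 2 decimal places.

From the data, Σu·u = 151, Σu = 17, Σ1 = 4.
And Σu·w = 119, Σw = 11.
Normal equations: [[151, 17]; [17, 4]]·[m, c]ᵀ = [119, 11]ᵀ.
det = 151·4 − 17² = 315.
m = (119·4 − 17·11)/315 = 289/315; c = (151·11 − 17·119)/315 = -362/315.

m = 0.92, c = -1.15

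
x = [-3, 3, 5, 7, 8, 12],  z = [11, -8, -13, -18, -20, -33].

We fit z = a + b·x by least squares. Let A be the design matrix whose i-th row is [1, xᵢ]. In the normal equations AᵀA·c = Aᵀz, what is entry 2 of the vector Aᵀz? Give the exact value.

Entry 2 ↔ basis x, so (Aᵀz)_{2} = Σᵢ (x)·zᵢ = (-3)·(11) + (3)·(-8) + (5)·(-13) + (7)·(-18) + (8)·(-20) + (12)·(-33) = -804.

-804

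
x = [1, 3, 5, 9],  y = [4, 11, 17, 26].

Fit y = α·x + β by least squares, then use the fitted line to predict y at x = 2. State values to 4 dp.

MᵀM·[α, β]ᵀ = Mᵀy reads: 116·α + 18·β = 356;  18·α + 4·β = 58.
det = 116·4 − 18² = 140.
α = (356·4 − 18·58)/140 = 19/7; β = (116·58 − 18·356)/140 = 16/7.
At x = 2: ŷ = (19/7)·(2) + (16/7)·(1) = 54/7.

ŷ = 7.7143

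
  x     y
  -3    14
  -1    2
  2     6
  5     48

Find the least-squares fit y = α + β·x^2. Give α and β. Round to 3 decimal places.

The normal equations are: 4·α + 39·β = 70;  39·α + 723·β = 1352.
(Σ1 = 4, Σx^2 = 39, Σx^2·x^2 = 723, Σy = 70, Σx^2·y = 1352.)
Eliminating β: 723·(row 1) − 39·(row 2) gives 1371·α = 723·70 − 39·1352 = -2118, so α = -706/457.
Then β = (1352 − 39·(-706/457))/723 = 2678/1371.

α = -1.545, β = 1.953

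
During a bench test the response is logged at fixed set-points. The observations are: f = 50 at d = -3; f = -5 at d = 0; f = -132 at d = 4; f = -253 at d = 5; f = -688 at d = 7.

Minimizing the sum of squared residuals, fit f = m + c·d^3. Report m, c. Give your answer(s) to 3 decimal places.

Forming MᵀM = [[5, 505]; [505, 138099]] and Mᵀf = [-1028, -277407]ᵀ gives MᵀM·[m, c]ᵀ = Mᵀf.
Δ = 5·138099 − 505² = 435470.
m = ((-1028)·138099 − 505·(-277407))/435470 = -267891/62210; c = (5·(-277407) − 505·(-1028))/435470 = -24797/12442.

m = -4.306, c = -1.993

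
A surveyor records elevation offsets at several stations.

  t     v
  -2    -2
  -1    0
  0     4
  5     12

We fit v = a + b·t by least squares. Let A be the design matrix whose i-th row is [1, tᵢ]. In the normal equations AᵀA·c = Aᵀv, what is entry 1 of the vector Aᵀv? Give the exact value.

Entry 1 ↔ basis 1, so (Aᵀv)_{1} = Σᵢ vᵢ = (1)·(-2) + (1)·(0) + (1)·(4) + (1)·(12) = 14.

14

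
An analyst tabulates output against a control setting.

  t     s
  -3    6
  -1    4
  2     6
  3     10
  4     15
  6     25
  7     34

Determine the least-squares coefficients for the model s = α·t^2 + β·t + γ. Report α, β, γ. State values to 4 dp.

From the data, Σt^2·t^2 = 4132, Σt^2·t = 630, Σt^2 = 124, Σt·t = 124, Σt = 18, Σ1 = 7.
For Xᵀs: Σt^2·s = 2978, Σt·s = 468, Σs = 100.
Inverting the 3×3 Gram matrix, [α, β, γ]ᵀ = [49282/93801, 19065/31267, 319946/93801]ᵀ.

α = 0.5254, β = 0.6097, γ = 3.4109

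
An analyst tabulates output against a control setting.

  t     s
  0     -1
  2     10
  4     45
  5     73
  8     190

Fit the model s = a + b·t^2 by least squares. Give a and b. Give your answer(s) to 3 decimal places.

Entries of XᵀX: Σ1 = 5, Σt^2 = 109, Σt^2·t^2 = 4993.
Moment sums: Σs = 317, Σt^2·s = 14745.
So XᵀX·[a, b]ᵀ = Xᵀs: [[5, 109]; [109, 4993]]·[a, b]ᵀ = [317, 14745]ᵀ.
Δ = 5·4993 − 109² = 13084.
a = (317·4993 − 109·14745)/13084 = -6106/3271; b = (5·14745 − 109·317)/13084 = 9793/3271.

a = -1.867, b = 2.994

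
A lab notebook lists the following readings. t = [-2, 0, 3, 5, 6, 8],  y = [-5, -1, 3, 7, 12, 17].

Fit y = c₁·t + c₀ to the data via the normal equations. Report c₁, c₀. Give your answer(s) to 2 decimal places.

With design matrix M, MᵀM = [[138, 20]; [20, 6]] and Mᵀy = [262, 33]ᵀ.
Δ = 138·6 − 20² = 428.
c₁ = (262·6 − 20·33)/428 = 228/107; c₀ = (138·33 − 20·262)/428 = -343/214.

c₁ = 2.13, c₀ = -1.60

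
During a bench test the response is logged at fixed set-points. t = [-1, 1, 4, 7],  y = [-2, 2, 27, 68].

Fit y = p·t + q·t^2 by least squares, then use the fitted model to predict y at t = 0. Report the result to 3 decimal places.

MᵀM·[p, q]ᵀ = Mᵀy reads: 67·p + 407·q = 588;  407·p + 2659·q = 3764.
(Σt·t = 67, Σt·t^2 = 407, Σt^2·t^2 = 2659, Σt·y = 588, Σt^2·y = 3764.)
Determinant 67·2659 − 407² = 12504.
p = (588·2659 − 407·3764)/12504 = 3943/1563; q = (67·3764 − 407·588)/12504 = 1609/1563.
At t = 0: ŷ = (3943/1563)·(0) + (1609/1563)·(0) = 0.

ŷ = 0.000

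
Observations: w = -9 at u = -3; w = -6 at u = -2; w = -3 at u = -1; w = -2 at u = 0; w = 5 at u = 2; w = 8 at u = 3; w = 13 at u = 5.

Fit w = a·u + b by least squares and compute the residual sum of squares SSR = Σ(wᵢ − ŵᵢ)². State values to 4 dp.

SSR = 2.1638

The normal equations are: 52·a + 4·b = 141;  4·a + 7·b = 6.
Determinant 52·7 − 4² = 348.
a = (141·7 − 4·6)/348 = 321/116; b = (52·6 − 4·141)/348 = -21/29.
Residuals: 3/116, 15/58, 57/116, -37/29, 11/58, 49/116, -13/116; SSR = 251/116.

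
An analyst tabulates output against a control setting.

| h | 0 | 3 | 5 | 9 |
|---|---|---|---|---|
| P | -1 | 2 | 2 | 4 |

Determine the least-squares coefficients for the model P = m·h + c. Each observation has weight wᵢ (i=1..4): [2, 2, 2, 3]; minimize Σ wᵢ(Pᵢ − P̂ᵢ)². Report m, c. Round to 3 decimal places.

m = 0.512, c = -0.444

Setting ∂/∂m … = 0 gives: 311·m + 43·c = 140;  43·m + 9·c = 18.
(Σwᵢ·h·h = 311, Σwᵢ·h = 43, Σwᵢ·1 = 9, Σwᵢ·h·P = 140, Σwᵢ·P = 18.)
Eliminating c: 9·(row 1) − 43·(row 2) gives 950·m = 9·140 − 43·18 = 486, so m = 243/475.
Then c = (18 − 43·(243/475))/9 = -211/475.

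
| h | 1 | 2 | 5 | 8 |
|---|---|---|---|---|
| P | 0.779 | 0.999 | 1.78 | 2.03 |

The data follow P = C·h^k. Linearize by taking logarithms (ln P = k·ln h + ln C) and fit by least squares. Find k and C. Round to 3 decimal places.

k = 0.488, C = 0.758

With ln Pᵢ as the transformed response and ln hᵢ as the regressor:
Over the data: Σln h = 4.3820, Σ(ln h)² = 7.3948, Σln P = 1.0339, Σln h·ln P = 2.3996.
Normal system: [[7.3948, 4.3820]; [4.3820, 4]]·[k, ln C]ᵀ = [2.3996, 1.0339]ᵀ.
Δ = 7.3948·4 − (4.3820)² = 10.3771; k = (2.3996·4 − 4.3820·1.0339)/10.3771 = 0.48838, ln C = (7.3948·1.0339 − 4.3820·2.3996)/10.3771 = -0.27655, so C = exp(-0.27655) = 0.75840.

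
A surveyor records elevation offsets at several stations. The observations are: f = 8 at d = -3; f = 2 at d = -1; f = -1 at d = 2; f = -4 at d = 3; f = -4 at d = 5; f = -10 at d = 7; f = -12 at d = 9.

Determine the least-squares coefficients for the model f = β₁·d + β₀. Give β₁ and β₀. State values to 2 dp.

β₁ = -1.58, β₀ = 1.97

AᵀA·[β₁, β₀]ᵀ = Aᵀf reads: 178·β₁ + 22·β₀ = -238;  22·β₁ + 7·β₀ = -21.
(Σd·d = 178, Σd = 22, Σ1 = 7, Σd·f = -238, Σf = -21.)
Determinant 178·7 − 22² = 762.
β₁ = ((-238)·7 − 22·(-21))/762 = -602/381; β₀ = (178·(-21) − 22·(-238))/762 = 749/381.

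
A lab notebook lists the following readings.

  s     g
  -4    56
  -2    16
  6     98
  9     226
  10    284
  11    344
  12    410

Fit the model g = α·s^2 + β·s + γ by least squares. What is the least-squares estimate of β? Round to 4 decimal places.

XᵀX·[α, β, γ]ᵀ = Xᵀg reads: 53506·α + 4932·β + 502·γ = 151858;  4932·α + 502·β + 42·γ = 13910;  502·α + 42·β + 7·γ = 1434.
(Σs^2·s^2 = 53506, Σs^2·s = 4932, Σs^2 = 502, Σs·s = 502, Σs = 42, Σ1 = 7, Σs^2·g = 151858, Σs·g = 13910, Σg = 1434.)
Inverting the 3×3 Gram matrix, [α, β, γ]ᵀ = [723593/241485, -719861/402475, 847358/1207425]ᵀ.

β = -1.7886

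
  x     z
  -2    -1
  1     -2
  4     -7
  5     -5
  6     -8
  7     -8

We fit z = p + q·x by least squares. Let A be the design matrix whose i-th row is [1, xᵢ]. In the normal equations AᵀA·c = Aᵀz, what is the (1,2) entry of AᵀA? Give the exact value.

Row 1 ↔ basis 1, column 2 ↔ basis x, so (AᵀA)_{1,2} = Σᵢ x = (1)·(-2) + (1)·(1) + (1)·(4) + (1)·(5) + (1)·(6) + (1)·(7) = 21.

21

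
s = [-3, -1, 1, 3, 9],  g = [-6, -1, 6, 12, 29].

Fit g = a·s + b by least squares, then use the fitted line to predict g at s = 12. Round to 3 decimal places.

ĝ = 38.071

Compute the Gram sums: Σs·s = 101, Σs = 9, Σ1 = 5.
For Aᵀg: Σs·g = 322, Σg = 40.
AᵀA·[a, b]ᵀ = Aᵀg becomes [[101, 9]; [9, 5]]·[a, b]ᵀ = [322, 40]ᵀ.
Eliminating b: 5·(row 1) − 9·(row 2) gives 424·a = 5·322 − 9·40 = 1250, so a = 625/212.
Then b = (40 − 9·(625/212))/5 = 571/212.
At s = 12: ĝ = (625/212)·(12) + (571/212)·(1) = 8071/212.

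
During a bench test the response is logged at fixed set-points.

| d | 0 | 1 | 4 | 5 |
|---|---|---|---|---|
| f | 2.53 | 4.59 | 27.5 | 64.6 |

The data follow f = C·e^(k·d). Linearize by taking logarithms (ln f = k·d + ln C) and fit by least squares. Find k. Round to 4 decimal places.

Linearized form: ln f = k·d + ln C. From the 4 transformed points,
Σd = 10.0000, Σ(d)² = 42.0000, Σln f = 9.9345, Σd·ln f = 35.6217.
Equations: 42.0000·k + 10.0000·ln C = 35.6217;  10.0000·k + 4·ln C = 9.9345.
Solving (det = 68.0000): k = 0.63444, ln C = 0.89753.

k = 0.6344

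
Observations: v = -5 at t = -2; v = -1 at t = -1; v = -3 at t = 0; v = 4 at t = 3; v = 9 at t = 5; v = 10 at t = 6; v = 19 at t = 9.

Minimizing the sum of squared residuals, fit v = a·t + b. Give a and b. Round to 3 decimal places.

a = 2.071, b = -1.202

With design matrix X, XᵀX = [[156, 20]; [20, 7]] and Xᵀv = [299, 33]ᵀ.
Eliminating b: 7·(row 1) − 20·(row 2) gives 692·a = 7·299 − 20·33 = 1433, so a = 1433/692.
Then b = (33 − 20·(1433/692))/7 = -208/173.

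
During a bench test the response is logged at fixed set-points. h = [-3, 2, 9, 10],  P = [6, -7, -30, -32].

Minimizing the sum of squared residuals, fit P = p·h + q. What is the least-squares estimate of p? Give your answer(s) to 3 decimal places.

Entries of MᵀM: Σh·h = 194, Σh = 18, Σ1 = 4.
Right-hand side: Σh·P = -622, ΣP = -63.
So MᵀM·[p, q]ᵀ = MᵀP: [[194, 18]; [18, 4]]·[p, q]ᵀ = [-622, -63]ᵀ.
det = 194·4 − 18² = 452.
p = ((-622)·4 − 18·(-63))/452 = -677/226; q = (194·(-63) − 18·(-622))/452 = -513/226.

p = -2.996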